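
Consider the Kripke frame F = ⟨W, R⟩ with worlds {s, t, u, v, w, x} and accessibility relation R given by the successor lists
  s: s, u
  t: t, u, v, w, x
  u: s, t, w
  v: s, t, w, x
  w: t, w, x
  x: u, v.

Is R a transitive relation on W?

No

Transitive: no — s R u and u R t, but not s R t.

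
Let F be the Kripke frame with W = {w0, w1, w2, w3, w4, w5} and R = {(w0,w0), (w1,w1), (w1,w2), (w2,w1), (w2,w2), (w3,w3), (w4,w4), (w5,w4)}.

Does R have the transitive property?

Transitive: yes — every two-step R-path is closed by a direct edge.

Yes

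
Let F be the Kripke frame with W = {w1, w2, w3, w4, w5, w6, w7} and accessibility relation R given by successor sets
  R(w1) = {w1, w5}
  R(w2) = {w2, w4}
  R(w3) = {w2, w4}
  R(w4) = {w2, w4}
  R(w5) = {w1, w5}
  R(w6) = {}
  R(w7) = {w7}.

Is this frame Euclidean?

Yes

Euclidean: yes — any two successors of a common world are R-related.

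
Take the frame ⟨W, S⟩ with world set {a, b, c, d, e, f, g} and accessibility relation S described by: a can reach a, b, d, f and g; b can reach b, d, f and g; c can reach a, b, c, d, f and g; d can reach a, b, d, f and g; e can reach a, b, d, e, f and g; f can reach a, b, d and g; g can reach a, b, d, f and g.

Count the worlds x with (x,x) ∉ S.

1

Enumerating: f.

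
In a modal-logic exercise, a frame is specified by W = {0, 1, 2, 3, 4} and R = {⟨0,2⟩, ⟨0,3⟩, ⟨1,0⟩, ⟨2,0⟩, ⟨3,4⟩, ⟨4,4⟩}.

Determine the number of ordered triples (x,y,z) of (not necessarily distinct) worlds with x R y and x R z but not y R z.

6

Enumerating: (0,2,2), (0,2,3), (0,3,2), (0,3,3), (1,0,0), (2,0,0).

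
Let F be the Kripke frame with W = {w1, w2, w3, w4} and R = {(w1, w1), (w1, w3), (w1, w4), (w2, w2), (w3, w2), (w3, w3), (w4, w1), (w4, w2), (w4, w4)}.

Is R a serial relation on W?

Serial: yes — every world has a successor (e.g. w1 R w1).

Yes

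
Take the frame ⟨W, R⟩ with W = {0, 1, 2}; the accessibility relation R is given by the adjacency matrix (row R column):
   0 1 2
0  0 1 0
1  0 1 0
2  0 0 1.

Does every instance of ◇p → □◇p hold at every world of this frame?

By correspondence theory, 5 is valid on a frame iff R is Euclidean.
Euclidean: yes — any two successors of a common world are R-related.

Yes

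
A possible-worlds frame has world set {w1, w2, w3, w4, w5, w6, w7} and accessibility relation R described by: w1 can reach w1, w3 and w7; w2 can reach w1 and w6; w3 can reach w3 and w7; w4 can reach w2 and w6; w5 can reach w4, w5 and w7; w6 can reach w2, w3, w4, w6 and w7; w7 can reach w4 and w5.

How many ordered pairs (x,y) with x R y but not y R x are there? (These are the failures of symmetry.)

9

Enumerating: (w1,w3), (w1,w7), (w2,w1), (w3,w7), (w4,w2), (w5,w4), (w6,w3), (w6,w7), (w7,w4).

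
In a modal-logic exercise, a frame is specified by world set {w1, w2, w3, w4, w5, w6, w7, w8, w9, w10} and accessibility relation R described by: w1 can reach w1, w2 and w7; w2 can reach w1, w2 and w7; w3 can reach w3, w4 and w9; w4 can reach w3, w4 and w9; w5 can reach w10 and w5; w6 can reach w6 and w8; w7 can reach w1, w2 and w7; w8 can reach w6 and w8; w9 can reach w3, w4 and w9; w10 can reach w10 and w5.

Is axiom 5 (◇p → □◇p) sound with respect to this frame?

By correspondence theory, 5 is valid on a frame iff R is Euclidean.
Euclidean: yes — any two successors of a common world are R-related.

Yes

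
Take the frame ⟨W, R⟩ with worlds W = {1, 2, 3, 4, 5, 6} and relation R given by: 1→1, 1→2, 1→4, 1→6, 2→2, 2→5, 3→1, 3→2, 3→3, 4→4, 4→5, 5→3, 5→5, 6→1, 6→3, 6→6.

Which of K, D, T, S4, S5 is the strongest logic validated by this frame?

T

Serial (axiom D): yes — every world has a successor (e.g. 1 R 1).
Reflexive (axiom T): yes — every world is R-related to itself.
Transitive (axiom 4): no — 1 R 2 and 2 R 5, but not 1 R 5.
Euclidean (axiom 5): no — 1 R 2 and 1 R 4, but not 2 R 4.
So F validates K, D, T; S4 would additionally require R to be transitive. The strongest is T.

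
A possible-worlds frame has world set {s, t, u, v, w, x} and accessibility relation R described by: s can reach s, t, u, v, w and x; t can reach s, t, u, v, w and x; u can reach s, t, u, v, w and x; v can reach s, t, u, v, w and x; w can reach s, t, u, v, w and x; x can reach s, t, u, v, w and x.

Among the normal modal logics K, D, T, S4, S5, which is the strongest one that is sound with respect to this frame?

S5

Serial (axiom D): yes — every world has a successor (e.g. s R s).
Reflexive (axiom T): yes — every world is R-related to itself.
Transitive (axiom 4): yes — every two-step R-path is closed by a direct edge.
Euclidean (axiom 5): yes — any two successors of a common world are R-related.
So F validates K, D, T, S4, S5. The strongest is S5.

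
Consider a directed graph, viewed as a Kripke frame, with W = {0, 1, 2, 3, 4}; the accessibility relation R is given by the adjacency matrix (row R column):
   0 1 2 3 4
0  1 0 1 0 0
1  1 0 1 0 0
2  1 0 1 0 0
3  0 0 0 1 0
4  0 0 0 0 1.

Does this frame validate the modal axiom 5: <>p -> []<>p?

Yes

By correspondence theory, 5 is valid on a frame iff R is Euclidean.
Euclidean: yes — any two successors of a common world are R-related.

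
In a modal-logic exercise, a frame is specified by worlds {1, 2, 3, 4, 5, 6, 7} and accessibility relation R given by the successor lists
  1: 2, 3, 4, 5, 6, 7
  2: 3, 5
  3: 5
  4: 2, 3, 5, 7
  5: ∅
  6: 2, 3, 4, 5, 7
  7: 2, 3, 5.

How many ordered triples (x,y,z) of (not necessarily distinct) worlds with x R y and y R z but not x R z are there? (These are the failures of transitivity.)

0

R is transitive; there are no such tuples.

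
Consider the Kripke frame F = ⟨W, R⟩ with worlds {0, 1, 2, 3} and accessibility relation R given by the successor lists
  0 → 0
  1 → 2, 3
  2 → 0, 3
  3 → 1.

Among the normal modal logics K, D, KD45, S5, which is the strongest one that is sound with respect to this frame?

D

Serial (axiom D): yes — every world has a successor (e.g. 0 R 0).
Euclidean (axiom 5): no — 1 R 3 and 1 R 2, but not 3 R 2.
Transitive (axiom 4): no — 1 R 2 and 2 R 0, but not 1 R 0.
Reflexive (axiom T): no — 1 is not related to itself.
So F validates K, D; KD45 would additionally require R to be Euclidean and transitive. The strongest is D.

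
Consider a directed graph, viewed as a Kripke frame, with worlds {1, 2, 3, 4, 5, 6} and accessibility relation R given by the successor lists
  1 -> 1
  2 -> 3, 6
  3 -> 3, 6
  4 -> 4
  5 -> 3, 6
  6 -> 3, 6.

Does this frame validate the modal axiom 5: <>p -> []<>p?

Yes

The schema 5 characterises exactly the Euclidean frames.
Euclidean: yes — any two successors of a common world are R-related.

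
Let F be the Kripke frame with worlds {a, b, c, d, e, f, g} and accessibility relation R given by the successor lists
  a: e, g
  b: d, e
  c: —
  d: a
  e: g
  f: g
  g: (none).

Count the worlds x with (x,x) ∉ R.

Enumerating: a, b, c, d, e, f, g.

7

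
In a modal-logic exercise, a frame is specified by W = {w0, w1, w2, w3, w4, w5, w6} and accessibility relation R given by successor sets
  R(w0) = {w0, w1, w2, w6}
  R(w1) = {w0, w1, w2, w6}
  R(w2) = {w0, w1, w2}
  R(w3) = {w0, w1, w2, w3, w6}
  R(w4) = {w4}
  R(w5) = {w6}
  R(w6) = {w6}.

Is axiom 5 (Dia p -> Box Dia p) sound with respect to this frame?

The schema 5 characterises exactly the Euclidean frames.
Euclidean: no — w0 R w2 and w0 R w6, but not w2 R w6.

No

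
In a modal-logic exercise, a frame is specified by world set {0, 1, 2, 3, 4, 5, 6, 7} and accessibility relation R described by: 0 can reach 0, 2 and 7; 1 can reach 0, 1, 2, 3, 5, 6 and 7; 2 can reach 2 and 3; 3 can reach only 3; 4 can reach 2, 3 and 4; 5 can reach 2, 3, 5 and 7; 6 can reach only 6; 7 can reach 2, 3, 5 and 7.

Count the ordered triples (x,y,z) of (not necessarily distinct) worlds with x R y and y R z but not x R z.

3

Enumerating: (0,2,3), (0,7,3), (0,7,5).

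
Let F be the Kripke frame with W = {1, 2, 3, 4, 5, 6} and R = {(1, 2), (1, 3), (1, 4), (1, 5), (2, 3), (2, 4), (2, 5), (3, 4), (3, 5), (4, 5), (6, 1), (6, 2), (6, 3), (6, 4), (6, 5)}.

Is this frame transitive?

Transitive: yes — every two-step R-path is closed by a direct edge.

Yes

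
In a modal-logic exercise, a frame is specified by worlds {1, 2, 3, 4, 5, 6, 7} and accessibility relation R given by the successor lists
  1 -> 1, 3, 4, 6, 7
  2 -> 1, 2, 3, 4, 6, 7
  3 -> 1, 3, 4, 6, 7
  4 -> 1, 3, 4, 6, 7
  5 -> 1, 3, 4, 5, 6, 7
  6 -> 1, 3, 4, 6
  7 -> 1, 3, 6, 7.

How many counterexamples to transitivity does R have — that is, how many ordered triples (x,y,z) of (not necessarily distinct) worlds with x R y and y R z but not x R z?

6

Enumerating: (6,1,7), (6,3,7), (6,4,7), (7,1,4), (7,3,4), (7,6,4).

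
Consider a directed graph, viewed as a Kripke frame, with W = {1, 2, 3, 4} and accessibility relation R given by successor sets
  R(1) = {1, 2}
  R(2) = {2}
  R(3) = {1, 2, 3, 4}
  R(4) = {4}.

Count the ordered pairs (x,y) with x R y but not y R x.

4

Enumerating: (1,2), (3,1), (3,2), (3,4).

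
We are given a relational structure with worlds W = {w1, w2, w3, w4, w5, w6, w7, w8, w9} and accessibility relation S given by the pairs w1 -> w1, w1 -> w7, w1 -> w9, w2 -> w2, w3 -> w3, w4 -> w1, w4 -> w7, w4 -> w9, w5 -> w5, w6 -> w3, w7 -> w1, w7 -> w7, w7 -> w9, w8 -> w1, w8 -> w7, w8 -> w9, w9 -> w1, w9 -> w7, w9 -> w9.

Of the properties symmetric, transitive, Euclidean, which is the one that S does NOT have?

symmetric

Symmetric: no — w4 S w1 but not w1 S w4.
Transitive: yes — every two-step S-path is closed by a direct edge.
Euclidean: yes — any two successors of a common world are S-related.
Only symmetric fails.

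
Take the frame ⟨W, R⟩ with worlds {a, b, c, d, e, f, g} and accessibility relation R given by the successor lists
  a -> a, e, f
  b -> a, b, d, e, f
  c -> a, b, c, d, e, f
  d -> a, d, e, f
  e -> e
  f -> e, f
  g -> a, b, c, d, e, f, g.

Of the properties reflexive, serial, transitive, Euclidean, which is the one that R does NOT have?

Euclidean

Reflexive: yes — every world is R-related to itself.
Serial: yes — every world has a successor (e.g. a R a).
Transitive: yes — every two-step R-path is closed by a direct edge.
Euclidean: no — a R e and a R f, but not e R f.
Only Euclidean fails.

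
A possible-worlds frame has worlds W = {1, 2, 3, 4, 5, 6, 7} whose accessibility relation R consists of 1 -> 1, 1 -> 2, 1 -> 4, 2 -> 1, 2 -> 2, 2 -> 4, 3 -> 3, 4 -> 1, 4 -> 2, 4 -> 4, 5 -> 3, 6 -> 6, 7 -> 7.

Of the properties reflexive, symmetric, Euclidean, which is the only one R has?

Euclidean

Reflexive: no — 5 is not related to itself.
Symmetric: no — 5 R 3 but not 3 R 5.
Euclidean: yes — any two successors of a common world are R-related.
Only Euclidean holds.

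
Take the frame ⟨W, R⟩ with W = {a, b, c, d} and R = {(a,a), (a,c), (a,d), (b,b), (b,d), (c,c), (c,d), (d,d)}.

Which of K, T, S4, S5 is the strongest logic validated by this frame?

S4

Reflexive (axiom T): yes — every world is R-related to itself.
Transitive (axiom 4): yes — every two-step R-path is closed by a direct edge.
Euclidean (axiom 5): no — a R d and a R c, but not d R c.
So F validates K, T, S4; S5 would additionally require R to be Euclidean. The strongest is S4.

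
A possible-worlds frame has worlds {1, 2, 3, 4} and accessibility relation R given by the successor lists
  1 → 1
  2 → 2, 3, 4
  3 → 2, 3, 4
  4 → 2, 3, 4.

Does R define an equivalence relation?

Reflexive: yes — every world is R-related to itself.
Symmetric: yes — every pair in R has its reverse in R.
Transitive: yes — every two-step R-path is closed by a direct edge.
So R is an equivalence relation.

Yes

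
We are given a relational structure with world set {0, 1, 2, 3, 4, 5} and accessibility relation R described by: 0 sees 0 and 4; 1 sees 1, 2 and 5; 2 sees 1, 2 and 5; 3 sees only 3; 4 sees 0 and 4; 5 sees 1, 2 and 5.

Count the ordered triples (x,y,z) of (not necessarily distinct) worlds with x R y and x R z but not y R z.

0

R is Euclidean; there are no such tuples.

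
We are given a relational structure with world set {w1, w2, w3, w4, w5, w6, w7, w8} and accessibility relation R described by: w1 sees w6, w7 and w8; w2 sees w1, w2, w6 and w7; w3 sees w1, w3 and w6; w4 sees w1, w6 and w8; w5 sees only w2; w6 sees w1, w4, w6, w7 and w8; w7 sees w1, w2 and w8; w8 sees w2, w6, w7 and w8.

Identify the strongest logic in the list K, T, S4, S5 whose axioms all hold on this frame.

K

Reflexive (axiom T): no — w1 is not related to itself.
Transitive (axiom 4): no — w1 R w6 and w6 R w4, but not w1 R w4.
Euclidean (axiom 5): no — w1 R w7 and w1 R w6, but not w7 R w6.
So F validates K; T would additionally require R to be reflexive. The strongest is K.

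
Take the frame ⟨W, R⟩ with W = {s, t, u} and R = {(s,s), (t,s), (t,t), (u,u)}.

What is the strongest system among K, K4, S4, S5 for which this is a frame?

Transitive (axiom 4): yes — every two-step R-path is closed by a direct edge.
Reflexive (axiom T): yes — every world is R-related to itself.
Euclidean (axiom 5): no — t R s and t R t, but not s R t.
So F validates K, K4, S4; S5 would additionally require R to be Euclidean. The strongest is S4.

S4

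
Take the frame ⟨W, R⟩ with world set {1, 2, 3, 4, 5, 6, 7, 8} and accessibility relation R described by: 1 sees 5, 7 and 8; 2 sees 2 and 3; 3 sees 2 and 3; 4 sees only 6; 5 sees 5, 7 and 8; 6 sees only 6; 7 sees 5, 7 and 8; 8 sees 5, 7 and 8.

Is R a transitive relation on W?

Yes

Transitive: yes — every two-step R-path is closed by a direct edge.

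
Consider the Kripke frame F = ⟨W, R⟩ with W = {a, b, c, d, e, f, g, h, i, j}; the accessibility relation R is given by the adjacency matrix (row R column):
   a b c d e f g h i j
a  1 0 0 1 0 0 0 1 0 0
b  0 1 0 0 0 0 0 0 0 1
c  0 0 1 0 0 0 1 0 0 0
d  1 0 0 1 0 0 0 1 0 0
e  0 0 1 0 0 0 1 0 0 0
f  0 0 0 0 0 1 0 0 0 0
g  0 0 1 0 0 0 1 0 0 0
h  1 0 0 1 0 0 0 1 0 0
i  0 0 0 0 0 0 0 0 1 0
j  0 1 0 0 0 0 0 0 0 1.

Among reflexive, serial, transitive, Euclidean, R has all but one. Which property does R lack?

reflexive

Reflexive: no — e is not related to itself.
Serial: yes — every world has a successor (e.g. a R a).
Transitive: yes — every two-step R-path is closed by a direct edge.
Euclidean: yes — any two successors of a common world are R-related.
Only reflexive fails.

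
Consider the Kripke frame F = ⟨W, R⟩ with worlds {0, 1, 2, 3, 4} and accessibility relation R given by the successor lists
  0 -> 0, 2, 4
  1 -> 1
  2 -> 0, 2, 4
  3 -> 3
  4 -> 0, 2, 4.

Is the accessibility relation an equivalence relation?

Yes

Reflexive: yes — every world is R-related to itself.
Symmetric: yes — every pair in R has its reverse in R.
Transitive: yes — every two-step R-path is closed by a direct edge.
So R is an equivalence relation.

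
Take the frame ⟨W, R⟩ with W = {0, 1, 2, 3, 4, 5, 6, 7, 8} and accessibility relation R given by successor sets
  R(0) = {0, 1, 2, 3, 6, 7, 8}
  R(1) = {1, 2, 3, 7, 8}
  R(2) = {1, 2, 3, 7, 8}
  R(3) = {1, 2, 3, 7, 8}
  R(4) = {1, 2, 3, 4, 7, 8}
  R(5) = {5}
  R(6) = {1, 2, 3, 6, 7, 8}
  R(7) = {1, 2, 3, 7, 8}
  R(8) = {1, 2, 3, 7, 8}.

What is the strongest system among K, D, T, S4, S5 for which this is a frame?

S4

Serial (axiom D): yes — every world has a successor (e.g. 0 R 0).
Reflexive (axiom T): yes — every world is R-related to itself.
Transitive (axiom 4): yes — every two-step R-path is closed by a direct edge.
Euclidean (axiom 5): no — 0 R 1 and 0 R 6, but not 1 R 6.
So F validates K, D, T, S4; S5 would additionally require R to be Euclidean. The strongest is S4.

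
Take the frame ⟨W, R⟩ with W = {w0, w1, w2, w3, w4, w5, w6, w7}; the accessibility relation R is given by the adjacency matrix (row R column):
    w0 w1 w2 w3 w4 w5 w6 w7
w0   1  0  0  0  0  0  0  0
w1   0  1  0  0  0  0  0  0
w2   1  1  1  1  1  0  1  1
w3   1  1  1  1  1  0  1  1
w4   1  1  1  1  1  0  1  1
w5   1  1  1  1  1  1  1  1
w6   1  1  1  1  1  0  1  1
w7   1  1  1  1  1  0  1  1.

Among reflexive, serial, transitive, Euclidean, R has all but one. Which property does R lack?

Reflexive: yes — every world is R-related to itself.
Serial: yes — every world has a successor (e.g. w0 R w0).
Transitive: yes — every two-step R-path is closed by a direct edge.
Euclidean: no — w2 R w0 and w2 R w1, but not w0 R w1.
Only Euclidean fails.

Euclidean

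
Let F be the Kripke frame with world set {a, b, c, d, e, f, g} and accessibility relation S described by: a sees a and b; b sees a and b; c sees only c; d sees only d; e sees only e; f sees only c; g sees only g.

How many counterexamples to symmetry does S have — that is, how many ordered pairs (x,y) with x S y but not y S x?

Enumerating: (f,c).

1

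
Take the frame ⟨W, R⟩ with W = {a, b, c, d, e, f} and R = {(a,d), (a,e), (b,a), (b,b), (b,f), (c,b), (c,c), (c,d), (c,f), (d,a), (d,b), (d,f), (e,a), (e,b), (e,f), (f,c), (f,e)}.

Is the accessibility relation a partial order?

No

Reflexive: no — a is not related to itself.
Transitive: no — a R d and d R b, but not a R b.
Antisymmetric: no — a R d and d R a with a ≠ d.
So R is not a partial order.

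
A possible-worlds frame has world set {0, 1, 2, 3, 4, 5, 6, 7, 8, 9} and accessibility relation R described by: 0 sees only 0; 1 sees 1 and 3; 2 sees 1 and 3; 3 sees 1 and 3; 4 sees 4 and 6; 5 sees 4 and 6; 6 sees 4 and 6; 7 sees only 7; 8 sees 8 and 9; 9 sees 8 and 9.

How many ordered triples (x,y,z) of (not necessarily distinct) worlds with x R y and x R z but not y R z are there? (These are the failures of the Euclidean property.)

0

R is Euclidean; there are no such tuples.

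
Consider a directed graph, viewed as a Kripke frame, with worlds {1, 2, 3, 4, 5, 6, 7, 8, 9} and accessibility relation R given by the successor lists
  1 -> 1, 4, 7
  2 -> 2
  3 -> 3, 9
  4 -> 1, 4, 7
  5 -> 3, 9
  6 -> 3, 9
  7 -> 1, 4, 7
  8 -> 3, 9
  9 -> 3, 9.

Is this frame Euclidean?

Euclidean: yes — any two successors of a common world are R-related.

Yes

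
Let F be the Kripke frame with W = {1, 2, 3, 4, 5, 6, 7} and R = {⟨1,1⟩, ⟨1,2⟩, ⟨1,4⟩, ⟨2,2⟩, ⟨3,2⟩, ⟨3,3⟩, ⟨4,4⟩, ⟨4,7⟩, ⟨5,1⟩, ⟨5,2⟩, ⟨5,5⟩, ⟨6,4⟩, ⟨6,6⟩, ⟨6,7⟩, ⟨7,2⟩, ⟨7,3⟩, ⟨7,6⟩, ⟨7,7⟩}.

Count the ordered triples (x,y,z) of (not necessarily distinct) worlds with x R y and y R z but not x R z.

Enumerating: (1,4,7), (4,7,2), (4,7,3), (4,7,6), (5,1,4), (6,7,2), (6,7,3), (7,6,4).

8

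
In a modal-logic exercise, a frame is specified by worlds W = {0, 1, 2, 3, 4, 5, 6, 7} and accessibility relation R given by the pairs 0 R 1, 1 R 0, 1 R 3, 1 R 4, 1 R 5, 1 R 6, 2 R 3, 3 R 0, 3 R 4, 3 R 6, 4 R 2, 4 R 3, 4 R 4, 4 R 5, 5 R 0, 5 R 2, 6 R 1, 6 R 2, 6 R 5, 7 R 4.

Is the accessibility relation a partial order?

Reflexive: no — 0 is not related to itself.
Transitive: no — 0 R 1 and 1 R 3, but not 0 R 3.
Antisymmetric: no — 0 R 1 and 1 R 0 with 0 ≠ 1.
So R is not a partial order.

No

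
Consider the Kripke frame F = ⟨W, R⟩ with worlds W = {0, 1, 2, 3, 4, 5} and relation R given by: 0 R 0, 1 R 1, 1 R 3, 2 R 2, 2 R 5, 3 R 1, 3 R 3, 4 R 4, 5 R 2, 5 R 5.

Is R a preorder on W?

Yes

Reflexive: yes — every world is R-related to itself.
Transitive: yes — every two-step R-path is closed by a direct edge.
So R is a preorder.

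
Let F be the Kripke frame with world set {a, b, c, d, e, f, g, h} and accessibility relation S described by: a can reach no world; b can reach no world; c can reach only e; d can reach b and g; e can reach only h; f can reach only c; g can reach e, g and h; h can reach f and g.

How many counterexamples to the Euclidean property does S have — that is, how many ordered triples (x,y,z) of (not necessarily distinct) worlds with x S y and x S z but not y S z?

Enumerating: (c,e,e), (d,b,b), (d,b,g), (d,g,b), (e,h,h), (f,c,c), (g,e,e), (g,e,g), (g,h,e), (g,h,h), (h,f,f), (h,f,g), (h,g,f).

13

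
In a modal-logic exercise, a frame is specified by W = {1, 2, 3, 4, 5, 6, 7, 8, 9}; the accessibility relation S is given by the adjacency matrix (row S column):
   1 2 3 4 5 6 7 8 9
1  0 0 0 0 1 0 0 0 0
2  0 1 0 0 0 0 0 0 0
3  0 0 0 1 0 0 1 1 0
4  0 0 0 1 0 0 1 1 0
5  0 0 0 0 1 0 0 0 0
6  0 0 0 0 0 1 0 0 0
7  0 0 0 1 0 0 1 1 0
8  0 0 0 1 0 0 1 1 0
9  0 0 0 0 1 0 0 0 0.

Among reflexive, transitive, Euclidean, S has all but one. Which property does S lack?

reflexive

Reflexive: no — 1 is not related to itself.
Transitive: yes — every two-step S-path is closed by a direct edge.
Euclidean: yes — any two successors of a common world are S-related.
Only reflexive fails.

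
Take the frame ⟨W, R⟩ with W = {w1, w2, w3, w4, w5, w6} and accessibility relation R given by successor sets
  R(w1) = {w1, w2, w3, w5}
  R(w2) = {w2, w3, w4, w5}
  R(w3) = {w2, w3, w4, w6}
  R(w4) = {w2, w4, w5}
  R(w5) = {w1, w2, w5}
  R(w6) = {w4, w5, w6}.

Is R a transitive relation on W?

No

Transitive: no — w1 R w2 and w2 R w4, but not w1 R w4.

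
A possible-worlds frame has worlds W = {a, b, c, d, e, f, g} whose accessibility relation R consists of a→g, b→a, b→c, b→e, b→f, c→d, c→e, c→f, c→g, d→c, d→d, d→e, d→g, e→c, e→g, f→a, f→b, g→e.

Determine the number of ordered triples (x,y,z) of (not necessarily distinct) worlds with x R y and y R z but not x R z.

21

Enumerating: (a,g,e), (b,a,g), (b,c,d), (b,c,g), (b,e,g), (b,f,b), (c,d,c), (c,e,c), (c,f,a), (c,f,b), (d,c,f), (e,c,d), … and 9 more.
Total: 21.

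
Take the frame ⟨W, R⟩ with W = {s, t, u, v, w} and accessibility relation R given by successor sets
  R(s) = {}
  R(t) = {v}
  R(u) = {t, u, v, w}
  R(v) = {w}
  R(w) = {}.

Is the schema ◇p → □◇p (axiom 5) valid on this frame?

No

The schema 5 characterises exactly the Euclidean frames.
Euclidean: no — u R t and u R w, but not t R w.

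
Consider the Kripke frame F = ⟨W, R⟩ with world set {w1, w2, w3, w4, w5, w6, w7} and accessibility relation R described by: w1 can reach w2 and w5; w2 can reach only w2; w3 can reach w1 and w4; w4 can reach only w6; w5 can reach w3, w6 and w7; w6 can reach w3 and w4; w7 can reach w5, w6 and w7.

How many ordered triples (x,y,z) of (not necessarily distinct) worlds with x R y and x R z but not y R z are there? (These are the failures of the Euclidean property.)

21

Enumerating: (w1,w2,w5), (w1,w5,w2), (w1,w5,w5), (w3,w1,w1), (w3,w1,w4), (w3,w4,w1), (w3,w4,w4), (w4,w6,w6), (w5,w3,w3), (w5,w3,w6), (w5,w3,w7), (w5,w6,w6), … and 9 more.
Total: 21.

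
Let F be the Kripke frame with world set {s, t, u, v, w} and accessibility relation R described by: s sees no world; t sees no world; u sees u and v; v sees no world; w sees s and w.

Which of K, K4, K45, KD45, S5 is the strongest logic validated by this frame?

Transitive (axiom 4): yes — every two-step R-path is closed by a direct edge.
Euclidean (axiom 5): no — u R v and u R u, but not v R u.
Serial (axiom D): no — s has no R-successor.
Reflexive (axiom T): no — s is not related to itself.
So F validates K, K4; K45 would additionally require R to be Euclidean. The strongest is K4.

K4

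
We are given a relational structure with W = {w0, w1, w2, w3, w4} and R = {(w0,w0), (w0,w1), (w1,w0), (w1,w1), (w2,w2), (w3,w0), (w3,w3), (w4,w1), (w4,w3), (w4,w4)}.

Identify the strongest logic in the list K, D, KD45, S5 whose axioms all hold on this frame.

Serial (axiom D): yes — every world has a successor (e.g. w0 R w0).
Euclidean (axiom 5): no — w4 R w1 and w4 R w3, but not w1 R w3.
Transitive (axiom 4): no — w3 R w0 and w0 R w1, but not w3 R w1.
Reflexive (axiom T): yes — every world is R-related to itself.
So F validates K, D; KD45 would additionally require R to be Euclidean and transitive. The strongest is D.

D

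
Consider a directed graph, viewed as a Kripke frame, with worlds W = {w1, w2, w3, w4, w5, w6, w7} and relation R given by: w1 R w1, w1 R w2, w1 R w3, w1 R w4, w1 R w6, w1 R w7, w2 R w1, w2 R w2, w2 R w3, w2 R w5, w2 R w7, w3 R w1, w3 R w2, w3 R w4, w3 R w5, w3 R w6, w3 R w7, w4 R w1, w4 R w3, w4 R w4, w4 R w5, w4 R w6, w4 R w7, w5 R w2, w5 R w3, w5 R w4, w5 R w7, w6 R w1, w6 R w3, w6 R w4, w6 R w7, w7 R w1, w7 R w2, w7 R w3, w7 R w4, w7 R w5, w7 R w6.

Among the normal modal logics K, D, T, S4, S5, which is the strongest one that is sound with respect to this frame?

Serial (axiom D): yes — every world has a successor (e.g. w1 R w1).
Reflexive (axiom T): no — w3 is not related to itself.
Transitive (axiom 4): no — w1 R w2 and w2 R w5, but not w1 R w5.
Euclidean (axiom 5): no — w1 R w2 and w1 R w4, but not w2 R w4.
So F validates K, D; T would additionally require R to be reflexive. The strongest is D.

D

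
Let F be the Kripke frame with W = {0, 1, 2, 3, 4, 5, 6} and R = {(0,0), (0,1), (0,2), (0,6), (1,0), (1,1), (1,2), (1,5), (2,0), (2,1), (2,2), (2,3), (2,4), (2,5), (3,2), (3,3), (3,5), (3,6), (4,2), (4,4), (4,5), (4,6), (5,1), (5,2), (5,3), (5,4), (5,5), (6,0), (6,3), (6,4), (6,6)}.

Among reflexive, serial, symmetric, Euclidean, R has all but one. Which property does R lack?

Reflexive: yes — every world is R-related to itself.
Serial: yes — every world has a successor (e.g. 0 R 0).
Symmetric: yes — every pair in R has its reverse in R.
Euclidean: no — 0 R 1 and 0 R 6, but not 1 R 6.
Only Euclidean fails.

Euclidean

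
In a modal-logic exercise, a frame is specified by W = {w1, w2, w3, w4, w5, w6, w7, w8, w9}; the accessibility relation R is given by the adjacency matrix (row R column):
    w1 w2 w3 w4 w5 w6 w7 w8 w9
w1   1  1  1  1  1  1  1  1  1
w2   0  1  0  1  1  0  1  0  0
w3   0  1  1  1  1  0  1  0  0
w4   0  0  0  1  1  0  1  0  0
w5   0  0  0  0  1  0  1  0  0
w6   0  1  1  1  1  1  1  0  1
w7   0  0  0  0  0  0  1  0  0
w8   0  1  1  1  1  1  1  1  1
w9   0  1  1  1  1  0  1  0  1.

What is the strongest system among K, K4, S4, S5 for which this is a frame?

S4

Transitive (axiom 4): yes — every two-step R-path is closed by a direct edge.
Reflexive (axiom T): yes — every world is R-related to itself.
Euclidean (axiom 5): no — w1 R w2 and w1 R w3, but not w2 R w3.
So F validates K, K4, S4; S5 would additionally require R to be Euclidean. The strongest is S4.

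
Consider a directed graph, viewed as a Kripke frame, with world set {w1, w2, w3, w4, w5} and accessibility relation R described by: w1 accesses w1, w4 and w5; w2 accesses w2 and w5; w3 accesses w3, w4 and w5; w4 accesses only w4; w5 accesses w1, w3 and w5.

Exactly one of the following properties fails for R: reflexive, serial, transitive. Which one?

Reflexive: yes — every world is R-related to itself.
Serial: yes — every world has a successor (e.g. w1 R w1).
Transitive: no — w1 R w5 and w5 R w3, but not w1 R w3.
Only transitive fails.

transitive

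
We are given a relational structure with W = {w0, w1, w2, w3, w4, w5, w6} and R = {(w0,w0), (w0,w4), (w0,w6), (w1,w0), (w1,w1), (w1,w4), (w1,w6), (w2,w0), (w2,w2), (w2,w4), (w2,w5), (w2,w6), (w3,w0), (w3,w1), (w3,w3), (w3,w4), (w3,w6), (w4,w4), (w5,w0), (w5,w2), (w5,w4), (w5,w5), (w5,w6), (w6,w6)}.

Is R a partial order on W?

No

Reflexive: yes — every world is R-related to itself.
Transitive: yes — every two-step R-path is closed by a direct edge.
Antisymmetric: no — w2 R w5 and w5 R w2 with w2 ≠ w5.
So R is not a partial order.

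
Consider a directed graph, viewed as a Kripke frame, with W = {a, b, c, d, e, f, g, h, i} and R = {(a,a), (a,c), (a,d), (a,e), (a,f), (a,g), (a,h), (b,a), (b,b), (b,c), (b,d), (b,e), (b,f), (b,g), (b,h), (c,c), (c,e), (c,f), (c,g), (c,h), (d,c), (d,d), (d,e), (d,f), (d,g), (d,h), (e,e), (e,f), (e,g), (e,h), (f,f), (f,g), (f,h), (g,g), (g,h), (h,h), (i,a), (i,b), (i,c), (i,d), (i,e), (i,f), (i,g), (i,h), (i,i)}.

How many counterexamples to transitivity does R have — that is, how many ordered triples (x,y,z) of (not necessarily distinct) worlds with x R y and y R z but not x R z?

0

R is transitive; there are no such tuples.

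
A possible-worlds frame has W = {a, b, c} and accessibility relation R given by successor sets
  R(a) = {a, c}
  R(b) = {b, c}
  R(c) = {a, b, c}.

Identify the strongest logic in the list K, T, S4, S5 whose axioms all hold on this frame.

T

Reflexive (axiom T): yes — every world is R-related to itself.
Transitive (axiom 4): no — a R c and c R b, but not a R b.
Euclidean (axiom 5): no — c R a and c R b, but not a R b.
So F validates K, T; S4 would additionally require R to be transitive. The strongest is T.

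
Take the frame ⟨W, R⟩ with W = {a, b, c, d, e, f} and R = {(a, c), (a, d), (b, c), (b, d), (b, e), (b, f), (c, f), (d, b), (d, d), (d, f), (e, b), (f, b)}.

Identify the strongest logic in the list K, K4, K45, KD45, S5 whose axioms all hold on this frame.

Transitive (axiom 4): no — a R c and c R f, but not a R f.
Euclidean (axiom 5): no — a R c and a R d, but not c R d.
Serial (axiom D): yes — every world has a successor (e.g. a R c).
Reflexive (axiom T): no — a is not related to itself.
So F validates K; K4 would additionally require R to be transitive. The strongest is K.

K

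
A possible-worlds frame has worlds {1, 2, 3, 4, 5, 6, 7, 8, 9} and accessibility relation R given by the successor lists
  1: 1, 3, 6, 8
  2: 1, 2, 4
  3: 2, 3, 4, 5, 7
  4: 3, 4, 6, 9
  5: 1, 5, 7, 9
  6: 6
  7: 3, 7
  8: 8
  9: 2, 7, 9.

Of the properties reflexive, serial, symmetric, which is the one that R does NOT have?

Reflexive: yes — every world is R-related to itself.
Serial: yes — every world has a successor (e.g. 1 R 1).
Symmetric: no — 1 R 3 but not 3 R 1.
Only symmetric fails.

symmetric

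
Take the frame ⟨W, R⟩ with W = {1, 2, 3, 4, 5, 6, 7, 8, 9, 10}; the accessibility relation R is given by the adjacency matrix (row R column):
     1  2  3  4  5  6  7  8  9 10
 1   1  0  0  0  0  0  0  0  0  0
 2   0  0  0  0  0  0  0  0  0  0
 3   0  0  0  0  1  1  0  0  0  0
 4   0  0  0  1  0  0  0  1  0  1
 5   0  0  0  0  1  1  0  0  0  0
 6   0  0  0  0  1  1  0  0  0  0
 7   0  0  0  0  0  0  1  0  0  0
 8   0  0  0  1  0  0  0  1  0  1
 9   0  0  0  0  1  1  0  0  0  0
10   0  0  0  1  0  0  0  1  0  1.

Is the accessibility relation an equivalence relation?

Reflexive: no — 2 is not related to itself.
Symmetric: no — 3 R 5 but not 5 R 3.
Transitive: yes — every two-step R-path is closed by a direct edge.
So R is not an equivalence relation.

No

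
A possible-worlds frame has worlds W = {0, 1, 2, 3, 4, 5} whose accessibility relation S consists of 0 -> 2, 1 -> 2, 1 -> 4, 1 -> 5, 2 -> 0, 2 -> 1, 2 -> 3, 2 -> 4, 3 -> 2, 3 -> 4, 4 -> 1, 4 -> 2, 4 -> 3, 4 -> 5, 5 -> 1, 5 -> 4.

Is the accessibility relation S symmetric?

Yes

Symmetric: yes — every pair in S has its reverse in S.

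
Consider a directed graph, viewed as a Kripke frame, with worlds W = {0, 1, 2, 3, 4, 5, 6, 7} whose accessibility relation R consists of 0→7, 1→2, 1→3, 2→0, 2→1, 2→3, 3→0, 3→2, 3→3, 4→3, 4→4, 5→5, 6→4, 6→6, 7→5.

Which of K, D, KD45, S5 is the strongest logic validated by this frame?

Serial (axiom D): yes — every world has a successor (e.g. 0 R 7).
Euclidean (axiom 5): no — 2 R 0 and 2 R 1, but not 0 R 1.
Transitive (axiom 4): no — 0 R 7 and 7 R 5, but not 0 R 5.
Reflexive (axiom T): no — 0 is not related to itself.
So F validates K, D; KD45 would additionally require R to be Euclidean and transitive. The strongest is D.

D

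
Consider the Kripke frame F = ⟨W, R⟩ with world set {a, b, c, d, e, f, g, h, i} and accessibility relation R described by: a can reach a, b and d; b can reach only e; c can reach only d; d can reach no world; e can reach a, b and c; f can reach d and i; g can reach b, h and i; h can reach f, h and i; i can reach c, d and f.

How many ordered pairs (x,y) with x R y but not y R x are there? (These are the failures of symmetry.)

13

Enumerating: (a,b), (a,d), (c,d), (e,a), (e,c), (f,d), (g,b), (g,h), (g,i), (h,f), (h,i), (i,c), (i,d).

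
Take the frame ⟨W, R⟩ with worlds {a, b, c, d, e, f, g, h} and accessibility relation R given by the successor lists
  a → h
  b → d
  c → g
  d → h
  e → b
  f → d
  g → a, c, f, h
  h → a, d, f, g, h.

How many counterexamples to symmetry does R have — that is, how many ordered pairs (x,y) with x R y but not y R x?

6

Enumerating: (b,d), (e,b), (f,d), (g,a), (g,f), (h,f).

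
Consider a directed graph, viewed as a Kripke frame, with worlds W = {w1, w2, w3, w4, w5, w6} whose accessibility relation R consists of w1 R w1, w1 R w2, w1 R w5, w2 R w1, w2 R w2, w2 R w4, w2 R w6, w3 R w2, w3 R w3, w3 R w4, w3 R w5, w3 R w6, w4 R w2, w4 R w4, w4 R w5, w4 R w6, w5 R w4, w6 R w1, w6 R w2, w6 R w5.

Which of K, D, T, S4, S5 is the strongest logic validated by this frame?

Serial (axiom D): yes — every world has a successor (e.g. w1 R w1).
Reflexive (axiom T): no — w5 is not related to itself.
Transitive (axiom 4): no — w1 R w2 and w2 R w4, but not w1 R w4.
Euclidean (axiom 5): no — w1 R w2 and w1 R w5, but not w2 R w5.
So F validates K, D; T would additionally require R to be reflexive. The strongest is D.

D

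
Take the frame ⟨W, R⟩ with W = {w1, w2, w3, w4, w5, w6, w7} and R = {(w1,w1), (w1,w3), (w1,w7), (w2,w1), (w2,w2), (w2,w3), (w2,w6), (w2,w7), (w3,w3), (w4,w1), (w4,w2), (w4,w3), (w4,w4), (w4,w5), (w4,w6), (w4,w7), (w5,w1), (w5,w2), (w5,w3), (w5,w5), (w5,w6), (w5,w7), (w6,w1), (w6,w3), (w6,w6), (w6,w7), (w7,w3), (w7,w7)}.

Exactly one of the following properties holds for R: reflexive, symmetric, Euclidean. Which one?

Reflexive: yes — every world is R-related to itself.
Symmetric: no — w1 R w3 but not w3 R w1.
Euclidean: no — w1 R w3 and w1 R w7, but not w3 R w7.
Only reflexive holds.

reflexive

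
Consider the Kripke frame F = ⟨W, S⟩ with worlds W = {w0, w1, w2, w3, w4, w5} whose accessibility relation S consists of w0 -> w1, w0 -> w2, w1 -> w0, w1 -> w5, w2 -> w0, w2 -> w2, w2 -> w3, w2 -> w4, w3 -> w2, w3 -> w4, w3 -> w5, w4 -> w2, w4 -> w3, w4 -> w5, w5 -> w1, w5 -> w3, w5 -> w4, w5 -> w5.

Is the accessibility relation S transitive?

Transitive: no — w0 S w1 and w1 S w5, but not w0 S w5.

No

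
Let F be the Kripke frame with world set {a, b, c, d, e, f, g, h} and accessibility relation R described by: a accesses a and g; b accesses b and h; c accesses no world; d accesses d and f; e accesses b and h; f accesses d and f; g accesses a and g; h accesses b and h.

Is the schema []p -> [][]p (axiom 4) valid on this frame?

By correspondence theory, 4 is valid on a frame iff R is transitive.
Transitive: yes — every two-step R-path is closed by a direct edge.

Yes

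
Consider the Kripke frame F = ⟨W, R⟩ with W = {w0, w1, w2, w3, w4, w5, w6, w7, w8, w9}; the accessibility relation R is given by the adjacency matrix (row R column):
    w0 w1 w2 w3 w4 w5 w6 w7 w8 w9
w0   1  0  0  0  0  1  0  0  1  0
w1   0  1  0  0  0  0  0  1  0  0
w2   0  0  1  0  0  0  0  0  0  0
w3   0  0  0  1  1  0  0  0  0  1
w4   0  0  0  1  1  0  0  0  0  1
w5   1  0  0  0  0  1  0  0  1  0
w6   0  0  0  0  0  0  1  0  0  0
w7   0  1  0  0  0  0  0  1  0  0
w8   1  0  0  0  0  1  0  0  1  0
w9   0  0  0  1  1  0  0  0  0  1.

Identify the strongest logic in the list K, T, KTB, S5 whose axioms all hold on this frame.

S5

Reflexive (axiom T): yes — every world is R-related to itself.
Symmetric (axiom B): yes — every pair in R has its reverse in R.
Euclidean (axiom 5): yes — any two successors of a common world are R-related.
So F validates K, T, KTB, S5. The strongest is S5.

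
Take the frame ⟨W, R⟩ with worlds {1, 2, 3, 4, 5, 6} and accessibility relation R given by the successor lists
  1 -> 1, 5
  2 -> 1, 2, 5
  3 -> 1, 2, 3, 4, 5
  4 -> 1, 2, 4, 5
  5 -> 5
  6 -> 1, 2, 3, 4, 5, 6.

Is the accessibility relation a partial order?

Yes

Reflexive: yes — every world is R-related to itself.
Transitive: yes — every two-step R-path is closed by a direct edge.
Antisymmetric: yes — no distinct pair is related both ways.
So R is a partial order.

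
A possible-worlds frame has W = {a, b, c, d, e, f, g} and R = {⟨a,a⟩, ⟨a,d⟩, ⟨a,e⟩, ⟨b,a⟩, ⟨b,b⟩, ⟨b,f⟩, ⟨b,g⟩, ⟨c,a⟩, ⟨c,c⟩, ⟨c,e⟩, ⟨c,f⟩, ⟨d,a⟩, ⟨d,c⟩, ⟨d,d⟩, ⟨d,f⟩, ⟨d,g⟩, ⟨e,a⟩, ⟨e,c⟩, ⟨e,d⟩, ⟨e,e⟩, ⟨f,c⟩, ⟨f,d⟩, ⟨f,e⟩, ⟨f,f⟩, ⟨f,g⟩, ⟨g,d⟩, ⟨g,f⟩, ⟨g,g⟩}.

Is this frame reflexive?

Yes

Reflexive: yes — every world is R-related to itself.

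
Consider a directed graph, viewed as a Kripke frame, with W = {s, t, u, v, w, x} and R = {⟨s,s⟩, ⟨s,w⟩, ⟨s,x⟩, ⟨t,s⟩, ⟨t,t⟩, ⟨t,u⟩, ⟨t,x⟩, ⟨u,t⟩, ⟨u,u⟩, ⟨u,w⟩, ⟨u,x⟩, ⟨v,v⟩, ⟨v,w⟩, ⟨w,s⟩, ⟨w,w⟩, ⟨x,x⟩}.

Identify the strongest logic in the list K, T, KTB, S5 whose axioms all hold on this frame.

Reflexive (axiom T): yes — every world is R-related to itself.
Symmetric (axiom B): no — s R x but not x R s.
Euclidean (axiom 5): no — s R w and s R x, but not w R x.
So F validates K, T; KTB would additionally require R to be symmetric. The strongest is T.

T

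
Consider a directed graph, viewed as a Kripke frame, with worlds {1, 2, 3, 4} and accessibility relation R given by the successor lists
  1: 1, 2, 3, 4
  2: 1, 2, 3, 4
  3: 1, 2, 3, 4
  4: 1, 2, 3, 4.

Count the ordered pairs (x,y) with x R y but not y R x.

0

R is symmetric; there are no such tuples.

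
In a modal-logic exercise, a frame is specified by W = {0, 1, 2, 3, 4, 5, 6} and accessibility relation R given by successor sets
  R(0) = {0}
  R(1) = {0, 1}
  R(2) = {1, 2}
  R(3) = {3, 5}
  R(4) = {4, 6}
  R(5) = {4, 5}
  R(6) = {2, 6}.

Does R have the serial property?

Serial: yes — every world has a successor (e.g. 0 R 0).

Yes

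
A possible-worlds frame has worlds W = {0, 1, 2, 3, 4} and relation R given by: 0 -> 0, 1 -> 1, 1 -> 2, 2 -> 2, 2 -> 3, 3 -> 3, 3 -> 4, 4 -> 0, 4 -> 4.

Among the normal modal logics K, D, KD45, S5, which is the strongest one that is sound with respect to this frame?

D

Serial (axiom D): yes — every world has a successor (e.g. 0 R 0).
Euclidean (axiom 5): no — 1 R 2 and 1 R 1, but not 2 R 1.
Transitive (axiom 4): no — 1 R 2 and 2 R 3, but not 1 R 3.
Reflexive (axiom T): yes — every world is R-related to itself.
So F validates K, D; KD45 would additionally require R to be Euclidean and transitive. The strongest is D.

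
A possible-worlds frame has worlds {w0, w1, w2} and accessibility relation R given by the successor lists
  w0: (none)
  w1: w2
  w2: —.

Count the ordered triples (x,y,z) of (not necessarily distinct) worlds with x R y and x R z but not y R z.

Enumerating: (w1,w2,w2).

1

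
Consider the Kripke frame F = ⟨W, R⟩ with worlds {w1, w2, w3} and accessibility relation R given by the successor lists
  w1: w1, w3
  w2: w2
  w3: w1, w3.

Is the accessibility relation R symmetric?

Symmetric: yes — every pair in R has its reverse in R.

Yes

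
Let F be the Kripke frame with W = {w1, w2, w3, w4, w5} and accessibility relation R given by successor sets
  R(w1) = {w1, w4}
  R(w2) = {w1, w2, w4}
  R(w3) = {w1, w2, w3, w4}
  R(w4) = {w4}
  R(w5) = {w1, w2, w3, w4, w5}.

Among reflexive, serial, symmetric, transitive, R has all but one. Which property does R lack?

symmetric

Reflexive: yes — every world is R-related to itself.
Serial: yes — every world has a successor (e.g. w1 R w1).
Symmetric: no — w1 R w4 but not w4 R w1.
Transitive: yes — every two-step R-path is closed by a direct edge.
Only symmetric fails.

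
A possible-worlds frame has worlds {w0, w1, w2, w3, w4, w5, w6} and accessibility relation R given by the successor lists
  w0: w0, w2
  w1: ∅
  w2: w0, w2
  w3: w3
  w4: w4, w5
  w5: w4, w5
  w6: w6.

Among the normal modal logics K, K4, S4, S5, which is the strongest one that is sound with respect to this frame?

Transitive (axiom 4): yes — every two-step R-path is closed by a direct edge.
Reflexive (axiom T): no — w1 is not related to itself.
Euclidean (axiom 5): yes — any two successors of a common world are R-related.
So F validates K, K4; S4 would additionally require R to be reflexive. The strongest is K4.

K4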